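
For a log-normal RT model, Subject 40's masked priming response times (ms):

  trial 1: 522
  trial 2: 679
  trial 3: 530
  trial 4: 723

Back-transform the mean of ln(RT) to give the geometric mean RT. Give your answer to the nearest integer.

607 ms

ln(RT): 6.2577, 6.5206, 6.2729, 6.5834
Mean ln(RT) = 25.6346/4 = 6.40864
Geometric mean = exp(6.40864) = 607.07 ms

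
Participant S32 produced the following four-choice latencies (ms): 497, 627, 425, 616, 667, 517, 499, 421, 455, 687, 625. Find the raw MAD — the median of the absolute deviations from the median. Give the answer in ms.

96 ms

Sorted: 421, 425, 455, 497, 499, 517, 616, 625, 627, 667, 687 → median = 517
|x − 517|: 20, 110, 92, 99, 150, 0, 18, 96, 62, 170, 108
Sorted deviations: 0, 18, 20, 62, 92, 96, 99, 108, 110, 150, 170 → MAD = 96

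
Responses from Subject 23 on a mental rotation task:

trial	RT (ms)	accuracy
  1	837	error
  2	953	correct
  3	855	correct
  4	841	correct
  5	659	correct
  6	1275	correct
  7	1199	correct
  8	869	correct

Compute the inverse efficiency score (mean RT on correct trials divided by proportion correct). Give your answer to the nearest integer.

Correct trials (n=7): 953, 855, 841, 659, 1275, 1199, 869
Mean correct RT = 6651/7 = 950.1429 ms
Proportion correct = 7/8
IES = 950.1429 / (7/8) = 1085.878 ms

1086 ms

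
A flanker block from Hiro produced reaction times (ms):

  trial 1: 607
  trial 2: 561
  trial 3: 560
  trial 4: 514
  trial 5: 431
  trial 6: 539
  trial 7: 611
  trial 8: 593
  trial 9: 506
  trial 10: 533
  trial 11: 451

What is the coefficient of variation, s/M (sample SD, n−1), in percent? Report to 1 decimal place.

n = 11, Σ = 5906, M = 536.9091
Σ(x−M)² = 34758.909; s = √(34758.909/10) = 58.9567
CV = 58.9567 / 536.9091 = 0.10981 = 10.981%

11.0%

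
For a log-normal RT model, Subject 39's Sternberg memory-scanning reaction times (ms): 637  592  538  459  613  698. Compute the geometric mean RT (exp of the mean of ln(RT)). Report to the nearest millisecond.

ln(RT): 6.4568, 6.3835, 6.2879, 6.1291, 6.4184, 6.5482
Mean ln(RT) = 38.2238/6 = 6.37063
Geometric mean = exp(6.37063) = 584.42 ms

584 ms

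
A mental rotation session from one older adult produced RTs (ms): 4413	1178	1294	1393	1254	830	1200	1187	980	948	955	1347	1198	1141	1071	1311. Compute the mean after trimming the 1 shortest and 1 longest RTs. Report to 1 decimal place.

1175.5 ms

Sorted: 830, 948, 955, 980, 1071, 1141, 1178, 1187, 1198, 1200, 1254, 1294, 1311, 1347, 1393, 4413
Drop lowest 1 (830) and highest 1 (4413)
Remaining (n=14): Σ = 16457, mean = 16457/14 = 1175.500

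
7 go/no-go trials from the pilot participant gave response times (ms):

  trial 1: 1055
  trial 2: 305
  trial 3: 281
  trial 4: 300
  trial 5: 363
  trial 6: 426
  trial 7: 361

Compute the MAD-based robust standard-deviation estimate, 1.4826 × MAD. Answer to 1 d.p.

90.4 ms

Sorted: 281, 300, 305, 361, 363, 426, 1055 → median = 361
|x − 361| sorted: 0, 2, 56, 61, 65, 80, 694 → MAD = 61
Robust SD ≈ 1.4826 × 61 = 90.439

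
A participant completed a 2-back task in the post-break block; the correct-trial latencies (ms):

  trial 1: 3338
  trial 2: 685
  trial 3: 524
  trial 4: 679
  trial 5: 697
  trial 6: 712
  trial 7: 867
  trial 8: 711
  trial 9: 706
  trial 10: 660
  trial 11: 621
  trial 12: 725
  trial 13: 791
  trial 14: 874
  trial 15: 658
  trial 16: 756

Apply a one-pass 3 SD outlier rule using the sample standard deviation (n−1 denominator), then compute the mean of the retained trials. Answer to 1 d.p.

n = 16, ΣRT = 14004, M = 875.250
Σ(x−M)² = 6579407.00; s = √(6579407.00/15) = 662.289
Cutoffs: 875.250 ± 3·662.289 → [-1111.6, 2862.1]
Outside: 3338 → excluded.
Retained (n=15): Σ = 10666, mean = 10666/15 = 711.067

711.1 ms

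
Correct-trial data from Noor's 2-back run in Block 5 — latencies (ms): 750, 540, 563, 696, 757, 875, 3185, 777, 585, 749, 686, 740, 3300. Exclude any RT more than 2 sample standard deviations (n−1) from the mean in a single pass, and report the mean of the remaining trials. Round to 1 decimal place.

n = 13, ΣRT = 14203, M = 1092.538
Σ(x−M)² = 11036211.23; s = √(11036211.23/12) = 959.002
Cutoffs: 1092.538 ± 2·959.002 → [-825.5, 3010.5]
Outside: 3185, 3300 → excluded.
Retained (n=11): Σ = 7718, mean = 7718/11 = 701.636

701.6 ms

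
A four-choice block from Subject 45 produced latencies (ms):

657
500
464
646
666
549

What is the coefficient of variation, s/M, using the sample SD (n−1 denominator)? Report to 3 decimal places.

n = 6, Σ = 3482, M = 580.3333
Σ(x−M)² = 38497.333; s = √(38497.333/5) = 87.7466
CV = 87.7466 / 580.3333 = 0.15120

0.151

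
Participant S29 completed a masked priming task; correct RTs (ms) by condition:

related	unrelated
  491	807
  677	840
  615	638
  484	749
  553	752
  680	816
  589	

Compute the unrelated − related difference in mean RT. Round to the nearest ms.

183 ms

M(related) = 4089/7 = 584.143
M(unrelated) = 4602/6 = 767.000
Difference = 767.000 − 584.143 = 182.857 ms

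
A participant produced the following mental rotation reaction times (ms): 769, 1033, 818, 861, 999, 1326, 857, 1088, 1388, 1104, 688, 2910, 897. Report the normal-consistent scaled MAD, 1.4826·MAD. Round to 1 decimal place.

Sorted: 688, 769, 818, 857, 861, 897, 999, 1033, 1088, 1104, 1326, 1388, 2910 → median = 999
|x − 999| sorted: 0, 34, 89, 102, 105, 138, 142, 181, 230, 311, 327, 389, 1911 → MAD = 142
Robust SD ≈ 1.4826 × 142 = 210.529

210.5 ms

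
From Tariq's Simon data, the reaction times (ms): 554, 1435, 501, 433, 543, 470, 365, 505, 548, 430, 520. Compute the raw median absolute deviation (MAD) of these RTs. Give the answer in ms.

Sorted: 365, 430, 433, 470, 501, 505, 520, 543, 548, 554, 1435 → median = 505
|x − 505|: 49, 930, 4, 72, 38, 35, 140, 0, 43, 75, 15
Sorted deviations: 0, 4, 15, 35, 38, 43, 49, 72, 75, 140, 930 → MAD = 43

43 ms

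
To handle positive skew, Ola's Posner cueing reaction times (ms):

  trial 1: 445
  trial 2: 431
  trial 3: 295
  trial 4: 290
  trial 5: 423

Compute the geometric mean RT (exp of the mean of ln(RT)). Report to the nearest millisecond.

ln(RT): 6.0981, 6.0661, 5.6870, 5.6699, 6.0474
Mean ln(RT) = 29.5684/5 = 5.91368
Geometric mean = exp(5.91368) = 370.07 ms

370 ms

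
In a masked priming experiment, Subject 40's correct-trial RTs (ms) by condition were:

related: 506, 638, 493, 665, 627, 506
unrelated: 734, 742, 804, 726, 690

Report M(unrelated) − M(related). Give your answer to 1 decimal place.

M(related) = 3435/6 = 572.500
M(unrelated) = 3696/5 = 739.200
Difference = 739.200 − 572.500 = 166.700 ms

166.7 ms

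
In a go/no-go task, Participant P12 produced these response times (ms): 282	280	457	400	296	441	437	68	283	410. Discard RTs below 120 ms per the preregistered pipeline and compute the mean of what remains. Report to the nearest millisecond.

Excluded: 68
Retained (n=9): Σ = 3286
Mean = 3286/9 = 365.1111

365 ms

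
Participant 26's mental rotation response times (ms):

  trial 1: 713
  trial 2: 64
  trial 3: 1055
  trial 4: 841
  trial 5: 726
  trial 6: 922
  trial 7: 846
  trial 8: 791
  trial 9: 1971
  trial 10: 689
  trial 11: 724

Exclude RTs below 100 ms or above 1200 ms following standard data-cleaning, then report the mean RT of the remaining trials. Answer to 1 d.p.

811.9 ms

Excluded: 64, 1971
Retained (n=9): Σ = 7307
Mean = 7307/9 = 811.8889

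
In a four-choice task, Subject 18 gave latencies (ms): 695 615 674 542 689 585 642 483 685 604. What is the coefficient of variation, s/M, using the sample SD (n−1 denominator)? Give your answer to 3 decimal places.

0.113

n = 10, Σ = 6214, M = 621.4000
Σ(x−M)² = 44350.400; s = √(44350.400/9) = 70.1984
CV = 70.1984 / 621.4000 = 0.11297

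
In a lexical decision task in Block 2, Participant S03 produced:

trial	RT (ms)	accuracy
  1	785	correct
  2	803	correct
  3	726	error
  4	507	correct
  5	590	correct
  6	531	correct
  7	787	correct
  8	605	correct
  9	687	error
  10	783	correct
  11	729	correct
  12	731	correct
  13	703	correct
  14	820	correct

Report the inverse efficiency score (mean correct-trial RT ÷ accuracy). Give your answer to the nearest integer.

814 ms

Correct trials (n=12): 785, 803, 507, 590, 531, 787, 605, 783, 729, 731, 703, 820
Mean correct RT = 8374/12 = 697.8333 ms
Proportion correct = 12/14
IES = 697.8333 / (12/14) = 814.139 ms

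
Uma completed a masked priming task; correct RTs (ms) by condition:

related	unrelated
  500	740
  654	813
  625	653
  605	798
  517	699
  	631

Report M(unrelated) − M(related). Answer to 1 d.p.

M(related) = 2901/5 = 580.200
M(unrelated) = 4334/6 = 722.333
Difference = 722.333 − 580.200 = 142.133 ms

142.1 ms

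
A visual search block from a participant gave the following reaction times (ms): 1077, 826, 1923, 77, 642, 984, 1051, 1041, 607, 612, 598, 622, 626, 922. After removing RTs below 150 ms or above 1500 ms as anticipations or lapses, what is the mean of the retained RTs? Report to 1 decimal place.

Excluded: 77, 1923
Retained (n=12): Σ = 9608
Mean = 9608/12 = 800.6667

800.7 ms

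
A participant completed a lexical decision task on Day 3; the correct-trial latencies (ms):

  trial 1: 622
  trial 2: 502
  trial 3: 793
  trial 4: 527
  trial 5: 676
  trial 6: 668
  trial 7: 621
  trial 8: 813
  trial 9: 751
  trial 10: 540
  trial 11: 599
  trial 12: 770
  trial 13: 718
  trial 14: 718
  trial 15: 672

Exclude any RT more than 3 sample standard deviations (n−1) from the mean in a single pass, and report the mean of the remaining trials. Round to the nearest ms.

n = 15, ΣRT = 9990, M = 666.000
Σ(x−M)² = 131870.00; s = √(131870.00/14) = 97.053
Cutoffs: 666.000 ± 3·97.053 → [374.8, 957.2]
No RTs fall outside the cutoffs; all 15 retained. Mean = 9990/15 = 666.000

666 ms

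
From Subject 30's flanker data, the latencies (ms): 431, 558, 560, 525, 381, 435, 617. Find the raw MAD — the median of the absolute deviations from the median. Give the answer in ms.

90 ms

Sorted: 381, 431, 435, 525, 558, 560, 617 → median = 525
|x − 525|: 94, 33, 35, 0, 144, 90, 92
Sorted deviations: 0, 33, 35, 90, 92, 94, 144 → MAD = 90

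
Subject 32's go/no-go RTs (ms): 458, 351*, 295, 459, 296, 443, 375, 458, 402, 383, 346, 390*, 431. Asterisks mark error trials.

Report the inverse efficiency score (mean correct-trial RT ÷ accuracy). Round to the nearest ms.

Correct trials (n=11): 458, 295, 459, 296, 443, 375, 458, 402, 383, 346, 431
Mean correct RT = 4346/11 = 395.0909 ms
Proportion correct = 11/13
IES = 395.0909 / (11/13) = 466.926 ms

467 ms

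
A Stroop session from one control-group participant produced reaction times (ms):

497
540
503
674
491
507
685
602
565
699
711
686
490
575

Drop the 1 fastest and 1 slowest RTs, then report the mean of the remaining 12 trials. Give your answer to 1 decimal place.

585.3 ms

Sorted: 490, 491, 497, 503, 507, 540, 565, 575, 602, 674, 685, 686, 699, 711
Drop lowest 1 (490) and highest 1 (711)
Remaining (n=12): Σ = 7024, mean = 7024/12 = 585.333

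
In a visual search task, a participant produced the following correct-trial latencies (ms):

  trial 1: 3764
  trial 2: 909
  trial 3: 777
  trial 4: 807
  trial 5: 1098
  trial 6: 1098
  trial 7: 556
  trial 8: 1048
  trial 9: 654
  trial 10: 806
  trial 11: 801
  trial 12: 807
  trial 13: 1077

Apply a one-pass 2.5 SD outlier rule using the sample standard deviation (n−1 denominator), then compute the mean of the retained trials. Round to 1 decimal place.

869.8 ms

n = 13, ΣRT = 14202, M = 1092.462
Σ(x−M)² = 8082595.23; s = √(8082595.23/12) = 820.701
Cutoffs: 1092.462 ± 2.5·820.701 → [-959.3, 3144.2]
Outside: 3764 → excluded.
Retained (n=12): Σ = 10438, mean = 10438/12 = 869.833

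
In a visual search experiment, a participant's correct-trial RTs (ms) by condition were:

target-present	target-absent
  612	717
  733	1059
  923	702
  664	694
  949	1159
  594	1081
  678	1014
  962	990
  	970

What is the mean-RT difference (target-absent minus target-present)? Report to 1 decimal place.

167.4 ms

M(target-present) = 6115/8 = 764.375
M(target-absent) = 8386/9 = 931.778
Difference = 931.778 − 764.375 = 167.403 ms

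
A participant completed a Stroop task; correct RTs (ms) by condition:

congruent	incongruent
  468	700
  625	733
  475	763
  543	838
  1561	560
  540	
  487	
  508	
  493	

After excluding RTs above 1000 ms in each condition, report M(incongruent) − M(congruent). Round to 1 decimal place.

congruent: exclude 1561
M(congruent) = 4139/8 = 517.375
M(incongruent) = 3594/5 = 718.800
Difference = 718.800 − 517.375 = 201.425 ms

201.4 ms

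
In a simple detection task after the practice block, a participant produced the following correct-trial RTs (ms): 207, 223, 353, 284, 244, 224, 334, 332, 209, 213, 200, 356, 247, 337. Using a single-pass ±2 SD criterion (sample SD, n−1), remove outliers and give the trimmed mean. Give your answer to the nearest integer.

n = 14, ΣRT = 3763, M = 268.786
Σ(x−M)² = 48258.36; s = √(48258.36/13) = 60.928
Cutoffs: 268.786 ± 2·60.928 → [146.9, 390.6]
No RTs fall outside the cutoffs; all 14 retained. Mean = 3763/14 = 268.786

269 ms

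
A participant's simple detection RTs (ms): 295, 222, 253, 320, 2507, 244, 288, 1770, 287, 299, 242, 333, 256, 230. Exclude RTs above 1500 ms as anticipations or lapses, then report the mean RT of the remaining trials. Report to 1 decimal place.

272.4 ms

Excluded: 1770, 2507
Retained (n=12): Σ = 3269
Mean = 3269/12 = 272.4167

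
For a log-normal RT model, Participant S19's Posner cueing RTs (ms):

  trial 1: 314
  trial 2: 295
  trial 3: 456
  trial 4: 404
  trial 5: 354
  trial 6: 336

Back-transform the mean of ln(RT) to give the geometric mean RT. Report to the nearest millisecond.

ln(RT): 5.7494, 5.6870, 6.1225, 6.0014, 5.8693, 5.8171
Mean ln(RT) = 35.2467/6 = 5.87445
Geometric mean = exp(5.87445) = 355.83 ms

356 ms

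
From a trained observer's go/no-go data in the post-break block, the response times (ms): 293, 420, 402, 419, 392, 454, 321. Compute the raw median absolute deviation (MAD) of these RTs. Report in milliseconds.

18 ms

Sorted: 293, 321, 392, 402, 419, 420, 454 → median = 402
|x − 402|: 109, 18, 0, 17, 10, 52, 81
Sorted deviations: 0, 10, 17, 18, 52, 81, 109 → MAD = 18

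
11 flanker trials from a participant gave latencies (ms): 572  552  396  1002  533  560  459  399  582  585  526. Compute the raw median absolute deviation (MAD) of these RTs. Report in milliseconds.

Sorted: 396, 399, 459, 526, 533, 552, 560, 572, 582, 585, 1002 → median = 552
|x − 552|: 20, 0, 156, 450, 19, 8, 93, 153, 30, 33, 26
Sorted deviations: 0, 8, 19, 20, 26, 30, 33, 93, 153, 156, 450 → MAD = 30

30 ms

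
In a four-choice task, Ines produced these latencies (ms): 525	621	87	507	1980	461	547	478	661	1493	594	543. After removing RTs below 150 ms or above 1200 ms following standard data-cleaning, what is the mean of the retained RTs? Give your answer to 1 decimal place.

548.6 ms

Excluded: 87, 1493, 1980
Retained (n=9): Σ = 4937
Mean = 4937/9 = 548.5556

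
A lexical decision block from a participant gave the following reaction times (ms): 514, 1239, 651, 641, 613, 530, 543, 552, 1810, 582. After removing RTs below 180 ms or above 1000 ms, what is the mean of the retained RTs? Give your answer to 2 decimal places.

578.25 ms

Excluded: 1239, 1810
Retained (n=8): Σ = 4626
Mean = 4626/8 = 578.2500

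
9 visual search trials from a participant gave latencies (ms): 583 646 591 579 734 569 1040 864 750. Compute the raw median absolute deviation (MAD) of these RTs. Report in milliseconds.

77 ms

Sorted: 569, 579, 583, 591, 646, 734, 750, 864, 1040 → median = 646
|x − 646|: 63, 0, 55, 67, 88, 77, 394, 218, 104
Sorted deviations: 0, 55, 63, 67, 77, 88, 104, 218, 394 → MAD = 77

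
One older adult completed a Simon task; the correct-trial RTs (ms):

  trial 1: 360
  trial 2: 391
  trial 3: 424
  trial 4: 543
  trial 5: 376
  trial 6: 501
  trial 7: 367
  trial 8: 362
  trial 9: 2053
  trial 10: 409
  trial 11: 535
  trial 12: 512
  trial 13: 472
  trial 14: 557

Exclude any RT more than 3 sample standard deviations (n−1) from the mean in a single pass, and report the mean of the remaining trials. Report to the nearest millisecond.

n = 14, ΣRT = 7862, M = 561.571
Σ(x−M)² = 2463633.43; s = √(2463633.43/13) = 435.328
Cutoffs: 561.571 ± 3·435.328 → [-744.4, 1867.6]
Outside: 2053 → excluded.
Retained (n=13): Σ = 5809, mean = 5809/13 = 446.846

447 ms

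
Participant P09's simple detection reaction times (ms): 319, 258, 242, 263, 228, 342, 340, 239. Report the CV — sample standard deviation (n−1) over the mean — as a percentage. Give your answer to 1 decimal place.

n = 8, Σ = 2231, M = 278.8750
Σ(x−M)² = 15556.875; s = √(15556.875/7) = 47.1425
CV = 47.1425 / 278.8750 = 0.16905 = 16.905%

16.9%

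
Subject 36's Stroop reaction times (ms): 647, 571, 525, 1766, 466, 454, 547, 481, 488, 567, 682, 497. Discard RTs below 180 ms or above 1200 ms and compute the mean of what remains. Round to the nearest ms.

539 ms

Excluded: 1766
Retained (n=11): Σ = 5925
Mean = 5925/11 = 538.6364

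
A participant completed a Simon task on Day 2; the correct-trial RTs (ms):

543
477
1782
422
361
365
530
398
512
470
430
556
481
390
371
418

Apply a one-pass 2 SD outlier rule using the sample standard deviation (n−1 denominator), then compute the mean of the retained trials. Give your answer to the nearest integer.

n = 16, ΣRT = 8506, M = 531.625
Σ(x−M)² = 1729739.75; s = √(1729739.75/15) = 339.582
Cutoffs: 531.625 ± 2·339.582 → [-147.5, 1210.8]
Outside: 1782 → excluded.
Retained (n=15): Σ = 6724, mean = 6724/15 = 448.267

448 ms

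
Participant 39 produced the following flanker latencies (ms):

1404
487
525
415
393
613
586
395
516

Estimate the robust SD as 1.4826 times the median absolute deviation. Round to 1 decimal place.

Sorted: 393, 395, 415, 487, 516, 525, 586, 613, 1404 → median = 516
|x − 516| sorted: 0, 9, 29, 70, 97, 101, 121, 123, 888 → MAD = 97
Robust SD ≈ 1.4826 × 97 = 143.812

143.8 ms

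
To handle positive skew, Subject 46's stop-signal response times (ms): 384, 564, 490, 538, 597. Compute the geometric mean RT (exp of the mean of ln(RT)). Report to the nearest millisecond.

509 ms

ln(RT): 5.9506, 6.3351, 6.1944, 6.2879, 6.3919
Mean ln(RT) = 31.1599/5 = 6.23198
Geometric mean = exp(6.23198) = 508.76 ms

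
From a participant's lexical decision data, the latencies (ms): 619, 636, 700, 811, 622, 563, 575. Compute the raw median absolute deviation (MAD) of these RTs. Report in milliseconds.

Sorted: 563, 575, 619, 622, 636, 700, 811 → median = 622
|x − 622|: 3, 14, 78, 189, 0, 59, 47
Sorted deviations: 0, 3, 14, 47, 59, 78, 189 → MAD = 47

47 ms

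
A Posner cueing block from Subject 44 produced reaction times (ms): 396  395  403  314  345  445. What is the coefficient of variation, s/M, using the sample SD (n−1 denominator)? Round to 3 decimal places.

n = 6, Σ = 2298, M = 383.0000
Σ(x−M)² = 10762.000; s = √(10762.000/5) = 46.3940
CV = 46.3940 / 383.0000 = 0.12113

0.121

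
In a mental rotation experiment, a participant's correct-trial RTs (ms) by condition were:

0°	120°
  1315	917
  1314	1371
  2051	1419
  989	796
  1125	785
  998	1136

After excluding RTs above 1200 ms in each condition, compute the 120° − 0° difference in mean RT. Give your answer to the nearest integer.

-129 ms

0°: exclude 1315, 1314, 2051
120°: exclude 1371, 1419
M(0°) = 3112/3 = 1037.333
M(120°) = 3634/4 = 908.500
Difference = 908.500 − 1037.333 = -128.833 ms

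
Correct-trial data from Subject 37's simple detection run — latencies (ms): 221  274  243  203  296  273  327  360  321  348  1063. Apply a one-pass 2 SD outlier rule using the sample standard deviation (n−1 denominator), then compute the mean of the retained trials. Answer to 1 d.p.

n = 11, ΣRT = 3929, M = 357.182
Σ(x−M)² = 573595.64; s = √(573595.64/10) = 239.499
Cutoffs: 357.182 ± 2·239.499 → [-121.8, 836.2]
Outside: 1063 → excluded.
Retained (n=10): Σ = 2866, mean = 2866/10 = 286.600

286.6 ms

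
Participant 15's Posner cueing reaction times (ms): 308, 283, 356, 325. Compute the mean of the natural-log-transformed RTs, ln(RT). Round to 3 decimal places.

5.759

ln(RT): 5.7301, 5.6454, 5.8749, 5.7838
Σ ln(RT) = 23.0343
Mean = 23.0343/4 = 5.75858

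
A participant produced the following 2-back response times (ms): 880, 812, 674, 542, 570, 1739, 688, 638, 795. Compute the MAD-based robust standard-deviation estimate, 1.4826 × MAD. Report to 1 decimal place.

174.9 ms

Sorted: 542, 570, 638, 674, 688, 795, 812, 880, 1739 → median = 688
|x − 688| sorted: 0, 14, 50, 107, 118, 124, 146, 192, 1051 → MAD = 118
Robust SD ≈ 1.4826 × 118 = 174.947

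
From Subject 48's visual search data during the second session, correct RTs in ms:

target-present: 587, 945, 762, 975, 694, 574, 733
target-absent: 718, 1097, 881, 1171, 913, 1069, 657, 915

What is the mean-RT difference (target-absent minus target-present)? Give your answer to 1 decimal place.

174.8 ms

M(target-present) = 5270/7 = 752.857
M(target-absent) = 7421/8 = 927.625
Difference = 927.625 − 752.857 = 174.768 ms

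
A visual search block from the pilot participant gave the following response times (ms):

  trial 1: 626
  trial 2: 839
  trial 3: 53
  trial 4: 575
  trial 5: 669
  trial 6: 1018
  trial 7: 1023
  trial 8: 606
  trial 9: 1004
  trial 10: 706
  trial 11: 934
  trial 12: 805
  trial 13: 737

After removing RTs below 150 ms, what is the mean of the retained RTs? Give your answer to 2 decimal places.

Excluded: 53
Retained (n=12): Σ = 9542
Mean = 9542/12 = 795.1667

795.17 ms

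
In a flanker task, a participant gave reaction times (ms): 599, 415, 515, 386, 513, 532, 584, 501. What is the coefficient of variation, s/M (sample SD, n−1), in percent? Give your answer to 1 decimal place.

n = 8, Σ = 4045, M = 505.6250
Σ(x−M)² = 38243.875; s = √(38243.875/7) = 73.9149
CV = 73.9149 / 505.6250 = 0.14619 = 14.619%

14.6%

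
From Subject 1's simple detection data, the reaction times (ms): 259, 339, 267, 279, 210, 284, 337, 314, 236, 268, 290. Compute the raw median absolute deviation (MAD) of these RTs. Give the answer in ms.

20 ms

Sorted: 210, 236, 259, 267, 268, 279, 284, 290, 314, 337, 339 → median = 279
|x − 279|: 20, 60, 12, 0, 69, 5, 58, 35, 43, 11, 11
Sorted deviations: 0, 5, 11, 11, 12, 20, 35, 43, 58, 60, 69 → MAD = 20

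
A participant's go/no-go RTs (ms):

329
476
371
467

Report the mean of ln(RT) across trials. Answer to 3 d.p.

6.006

ln(RT): 5.7961, 6.1654, 5.9162, 6.1463
Σ ln(RT) = 24.0240
Mean = 24.0240/4 = 6.00600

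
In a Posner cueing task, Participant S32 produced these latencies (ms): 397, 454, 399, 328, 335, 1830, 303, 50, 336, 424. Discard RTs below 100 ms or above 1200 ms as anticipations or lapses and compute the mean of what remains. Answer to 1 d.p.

372.0 ms

Excluded: 50, 1830
Retained (n=8): Σ = 2976
Mean = 2976/8 = 372.0000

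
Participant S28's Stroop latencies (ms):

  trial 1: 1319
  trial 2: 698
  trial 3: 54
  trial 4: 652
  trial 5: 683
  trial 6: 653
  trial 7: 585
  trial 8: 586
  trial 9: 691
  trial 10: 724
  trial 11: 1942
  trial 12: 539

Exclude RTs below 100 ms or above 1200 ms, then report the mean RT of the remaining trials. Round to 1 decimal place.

Excluded: 54, 1319, 1942
Retained (n=9): Σ = 5811
Mean = 5811/9 = 645.6667

645.7 ms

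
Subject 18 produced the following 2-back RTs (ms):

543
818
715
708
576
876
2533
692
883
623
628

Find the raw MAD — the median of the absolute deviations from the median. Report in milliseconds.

Sorted: 543, 576, 623, 628, 692, 708, 715, 818, 876, 883, 2533 → median = 708
|x − 708|: 165, 110, 7, 0, 132, 168, 1825, 16, 175, 85, 80
Sorted deviations: 0, 7, 16, 80, 85, 110, 132, 165, 168, 175, 1825 → MAD = 110

110 ms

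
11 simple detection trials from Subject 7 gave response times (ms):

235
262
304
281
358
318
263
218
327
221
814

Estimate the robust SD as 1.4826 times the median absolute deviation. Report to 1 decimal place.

Sorted: 218, 221, 235, 262, 263, 281, 304, 318, 327, 358, 814 → median = 281
|x − 281| sorted: 0, 18, 19, 23, 37, 46, 46, 60, 63, 77, 533 → MAD = 46
Robust SD ≈ 1.4826 × 46 = 68.200

68.2 ms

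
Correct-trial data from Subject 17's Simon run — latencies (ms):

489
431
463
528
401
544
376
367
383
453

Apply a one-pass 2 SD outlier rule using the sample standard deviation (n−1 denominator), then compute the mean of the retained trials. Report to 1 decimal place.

n = 10, ΣRT = 4435, M = 443.500
Σ(x−M)² = 35812.50; s = √(35812.50/9) = 63.081
Cutoffs: 443.500 ± 2·63.081 → [317.3, 569.7]
No RTs fall outside the cutoffs; all 10 retained. Mean = 4435/10 = 443.500

443.5 ms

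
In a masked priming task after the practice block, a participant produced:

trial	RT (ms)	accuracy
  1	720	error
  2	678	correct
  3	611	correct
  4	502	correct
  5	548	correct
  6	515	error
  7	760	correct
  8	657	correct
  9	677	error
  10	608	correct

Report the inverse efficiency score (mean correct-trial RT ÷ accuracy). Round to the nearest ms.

891 ms

Correct trials (n=7): 678, 611, 502, 548, 760, 657, 608
Mean correct RT = 4364/7 = 623.4286 ms
Proportion correct = 7/10
IES = 623.4286 / (7/10) = 890.612 ms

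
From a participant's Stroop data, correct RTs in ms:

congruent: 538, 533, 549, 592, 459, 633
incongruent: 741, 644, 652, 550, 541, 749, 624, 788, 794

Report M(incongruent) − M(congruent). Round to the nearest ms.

M(congruent) = 3304/6 = 550.667
M(incongruent) = 6083/9 = 675.889
Difference = 675.889 − 550.667 = 125.222 ms

125 ms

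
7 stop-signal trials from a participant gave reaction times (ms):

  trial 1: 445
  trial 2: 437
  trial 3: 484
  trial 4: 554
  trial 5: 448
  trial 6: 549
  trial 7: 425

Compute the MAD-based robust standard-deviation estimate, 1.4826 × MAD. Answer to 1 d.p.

Sorted: 425, 437, 445, 448, 484, 549, 554 → median = 448
|x − 448| sorted: 0, 3, 11, 23, 36, 101, 106 → MAD = 23
Robust SD ≈ 1.4826 × 23 = 34.100

34.1 ms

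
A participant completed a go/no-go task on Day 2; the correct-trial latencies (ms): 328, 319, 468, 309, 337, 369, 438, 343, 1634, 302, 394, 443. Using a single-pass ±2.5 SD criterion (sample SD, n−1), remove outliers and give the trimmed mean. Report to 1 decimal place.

368.2 ms

n = 12, ΣRT = 5684, M = 473.667
Σ(x−M)² = 1503396.67; s = √(1503396.67/11) = 369.692
Cutoffs: 473.667 ± 2.5·369.692 → [-450.6, 1397.9]
Outside: 1634 → excluded.
Retained (n=11): Σ = 4050, mean = 4050/11 = 368.182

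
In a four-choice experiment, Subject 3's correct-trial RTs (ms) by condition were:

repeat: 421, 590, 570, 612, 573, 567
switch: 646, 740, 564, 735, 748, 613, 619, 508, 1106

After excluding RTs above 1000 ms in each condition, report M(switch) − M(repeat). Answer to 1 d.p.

91.1 ms

switch: exclude 1106
M(repeat) = 3333/6 = 555.500
M(switch) = 5173/8 = 646.625
Difference = 646.625 − 555.500 = 91.125 ms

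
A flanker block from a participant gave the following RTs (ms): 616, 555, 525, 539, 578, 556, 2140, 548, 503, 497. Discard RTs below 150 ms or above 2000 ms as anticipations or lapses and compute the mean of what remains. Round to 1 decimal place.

546.3 ms

Excluded: 2140
Retained (n=9): Σ = 4917
Mean = 4917/9 = 546.3333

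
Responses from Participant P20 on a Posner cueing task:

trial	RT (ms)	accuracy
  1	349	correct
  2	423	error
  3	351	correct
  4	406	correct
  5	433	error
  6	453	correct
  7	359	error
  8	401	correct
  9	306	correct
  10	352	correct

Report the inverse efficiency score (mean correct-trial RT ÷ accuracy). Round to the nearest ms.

Correct trials (n=7): 349, 351, 406, 453, 401, 306, 352
Mean correct RT = 2618/7 = 374.0000 ms
Proportion correct = 7/10
IES = 374.0000 / (7/10) = 534.286 ms

534 ms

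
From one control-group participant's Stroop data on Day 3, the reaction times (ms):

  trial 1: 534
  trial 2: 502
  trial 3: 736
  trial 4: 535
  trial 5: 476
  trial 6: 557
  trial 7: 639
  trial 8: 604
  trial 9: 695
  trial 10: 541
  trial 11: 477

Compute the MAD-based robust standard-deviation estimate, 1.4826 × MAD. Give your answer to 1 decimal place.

93.4 ms

Sorted: 476, 477, 502, 534, 535, 541, 557, 604, 639, 695, 736 → median = 541
|x − 541| sorted: 0, 6, 7, 16, 39, 63, 64, 65, 98, 154, 195 → MAD = 63
Robust SD ≈ 1.4826 × 63 = 93.404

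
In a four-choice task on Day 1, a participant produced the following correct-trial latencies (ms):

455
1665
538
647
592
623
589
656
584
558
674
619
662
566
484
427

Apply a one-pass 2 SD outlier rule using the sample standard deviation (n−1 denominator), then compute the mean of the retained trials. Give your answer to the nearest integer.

578 ms

n = 16, ΣRT = 10339, M = 646.188
Σ(x−M)² = 1187262.44; s = √(1187262.44/15) = 281.338
Cutoffs: 646.188 ± 2·281.338 → [83.5, 1208.9]
Outside: 1665 → excluded.
Retained (n=15): Σ = 8674, mean = 8674/15 = 578.267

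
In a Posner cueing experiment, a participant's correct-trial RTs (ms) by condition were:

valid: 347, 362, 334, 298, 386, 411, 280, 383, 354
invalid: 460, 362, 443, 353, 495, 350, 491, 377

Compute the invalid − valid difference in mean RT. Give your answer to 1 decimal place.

M(valid) = 3155/9 = 350.556
M(invalid) = 3331/8 = 416.375
Difference = 416.375 − 350.556 = 65.819 ms

65.8 ms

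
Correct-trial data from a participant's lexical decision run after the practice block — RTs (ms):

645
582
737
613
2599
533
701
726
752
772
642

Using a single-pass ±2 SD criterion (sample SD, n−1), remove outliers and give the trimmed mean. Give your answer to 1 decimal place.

670.3 ms

n = 11, ΣRT = 9302, M = 845.636
Σ(x−M)² = 3438596.55; s = √(3438596.55/10) = 586.395
Cutoffs: 845.636 ± 2·586.395 → [-327.2, 2018.4]
Outside: 2599 → excluded.
Retained (n=10): Σ = 6703, mean = 6703/10 = 670.300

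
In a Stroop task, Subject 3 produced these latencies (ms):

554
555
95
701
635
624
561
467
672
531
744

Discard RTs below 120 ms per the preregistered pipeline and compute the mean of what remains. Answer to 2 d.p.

Excluded: 95
Retained (n=10): Σ = 6044
Mean = 6044/10 = 604.4000

604.40 ms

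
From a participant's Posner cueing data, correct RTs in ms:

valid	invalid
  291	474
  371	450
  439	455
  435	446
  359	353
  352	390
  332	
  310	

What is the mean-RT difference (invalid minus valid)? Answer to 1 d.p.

66.9 ms

M(valid) = 2889/8 = 361.125
M(invalid) = 2568/6 = 428.000
Difference = 428.000 − 361.125 = 66.875 ms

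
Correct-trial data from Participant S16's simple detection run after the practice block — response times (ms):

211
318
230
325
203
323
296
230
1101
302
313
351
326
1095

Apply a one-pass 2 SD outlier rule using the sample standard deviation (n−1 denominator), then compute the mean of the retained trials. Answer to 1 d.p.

n = 14, ΣRT = 5624, M = 401.714
Σ(x−M)² = 1160858.86; s = √(1160858.86/13) = 298.826
Cutoffs: 401.714 ± 2·298.826 → [-195.9, 999.4]
Outside: 1095, 1101 → excluded.
Retained (n=12): Σ = 3428, mean = 3428/12 = 285.667

285.7 ms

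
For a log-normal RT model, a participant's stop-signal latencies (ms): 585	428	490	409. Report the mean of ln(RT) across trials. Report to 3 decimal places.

ln(RT): 6.3716, 6.0591, 6.1944, 6.0137
Σ ln(RT) = 24.6389
Mean = 24.6389/4 = 6.15971

6.160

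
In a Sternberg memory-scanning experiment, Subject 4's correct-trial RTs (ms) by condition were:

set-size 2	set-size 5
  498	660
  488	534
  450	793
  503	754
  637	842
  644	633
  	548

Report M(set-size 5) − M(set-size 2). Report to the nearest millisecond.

M(set-size 2) = 3220/6 = 536.667
M(set-size 5) = 4764/7 = 680.571
Difference = 680.571 − 536.667 = 143.905 ms

144 ms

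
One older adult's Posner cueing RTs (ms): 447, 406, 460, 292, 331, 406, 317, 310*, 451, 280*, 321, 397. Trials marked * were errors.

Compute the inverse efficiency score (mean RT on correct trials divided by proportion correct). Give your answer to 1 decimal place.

Correct trials (n=10): 447, 406, 460, 292, 331, 406, 317, 451, 321, 397
Mean correct RT = 3828/10 = 382.8000 ms
Proportion correct = 10/12
IES = 382.8000 / (10/12) = 459.360 ms

459.4 ms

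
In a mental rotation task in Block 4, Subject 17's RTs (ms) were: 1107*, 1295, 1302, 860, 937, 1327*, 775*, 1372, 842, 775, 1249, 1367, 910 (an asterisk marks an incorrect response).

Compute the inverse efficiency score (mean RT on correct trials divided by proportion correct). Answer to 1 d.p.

1418.2 ms

Correct trials (n=10): 1295, 1302, 860, 937, 1372, 842, 775, 1249, 1367, 910
Mean correct RT = 10909/10 = 1090.9000 ms
Proportion correct = 10/13
IES = 1090.9000 / (10/13) = 1418.170 ms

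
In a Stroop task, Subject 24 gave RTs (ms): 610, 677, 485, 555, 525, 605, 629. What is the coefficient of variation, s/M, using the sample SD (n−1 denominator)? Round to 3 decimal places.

n = 7, Σ = 4086, M = 583.7143
Σ(x−M)² = 25913.429; s = √(25913.429/6) = 65.7184
CV = 65.7184 / 583.7143 = 0.11259

0.113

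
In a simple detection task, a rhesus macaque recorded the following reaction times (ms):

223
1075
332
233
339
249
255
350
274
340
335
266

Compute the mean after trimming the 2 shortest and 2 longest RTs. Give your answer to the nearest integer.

Sorted: 223, 233, 249, 255, 266, 274, 332, 335, 339, 340, 350, 1075
Drop lowest 2 (223, 233) and highest 2 (350, 1075)
Remaining (n=8): Σ = 2390, mean = 2390/8 = 298.750

299 ms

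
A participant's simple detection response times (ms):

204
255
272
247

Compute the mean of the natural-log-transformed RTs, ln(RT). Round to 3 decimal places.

ln(RT): 5.3181, 5.5413, 5.6058, 5.5094
Σ ln(RT) = 21.9746
Mean = 21.9746/4 = 5.49364

5.494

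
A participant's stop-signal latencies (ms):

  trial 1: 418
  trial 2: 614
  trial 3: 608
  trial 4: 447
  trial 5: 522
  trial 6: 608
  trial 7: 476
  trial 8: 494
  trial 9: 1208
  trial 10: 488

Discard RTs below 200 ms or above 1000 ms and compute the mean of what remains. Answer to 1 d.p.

519.4 ms

Excluded: 1208
Retained (n=9): Σ = 4675
Mean = 4675/9 = 519.4444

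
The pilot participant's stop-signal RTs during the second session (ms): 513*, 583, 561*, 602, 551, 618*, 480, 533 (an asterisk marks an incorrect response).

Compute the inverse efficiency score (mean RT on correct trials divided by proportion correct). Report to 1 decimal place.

Correct trials (n=5): 583, 602, 551, 480, 533
Mean correct RT = 2749/5 = 549.8000 ms
Proportion correct = 5/8
IES = 549.8000 / (5/8) = 879.680 ms

879.7 ms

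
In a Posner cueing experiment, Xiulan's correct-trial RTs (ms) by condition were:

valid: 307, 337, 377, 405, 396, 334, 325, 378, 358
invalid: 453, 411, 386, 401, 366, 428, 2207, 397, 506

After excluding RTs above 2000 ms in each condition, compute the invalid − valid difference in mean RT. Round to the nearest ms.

invalid: exclude 2207
M(valid) = 3217/9 = 357.444
M(invalid) = 3348/8 = 418.500
Difference = 418.500 − 357.444 = 61.056 ms

61 ms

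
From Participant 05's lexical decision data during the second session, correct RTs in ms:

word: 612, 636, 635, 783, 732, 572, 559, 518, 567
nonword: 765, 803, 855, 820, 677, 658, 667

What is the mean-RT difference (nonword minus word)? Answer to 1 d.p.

125.5 ms

M(word) = 5614/9 = 623.778
M(nonword) = 5245/7 = 749.286
Difference = 749.286 − 623.778 = 125.508 ms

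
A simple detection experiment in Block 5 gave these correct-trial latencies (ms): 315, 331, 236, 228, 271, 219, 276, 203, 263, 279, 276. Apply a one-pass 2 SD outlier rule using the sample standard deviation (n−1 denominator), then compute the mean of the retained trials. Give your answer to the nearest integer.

263 ms

n = 11, ΣRT = 2897, M = 263.364
Σ(x−M)² = 15474.55; s = √(15474.55/10) = 39.338
Cutoffs: 263.364 ± 2·39.338 → [184.7, 342.0]
No RTs fall outside the cutoffs; all 11 retained. Mean = 2897/11 = 263.364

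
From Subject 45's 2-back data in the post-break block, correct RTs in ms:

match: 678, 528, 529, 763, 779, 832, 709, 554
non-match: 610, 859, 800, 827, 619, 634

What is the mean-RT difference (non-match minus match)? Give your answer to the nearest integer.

M(match) = 5372/8 = 671.500
M(non-match) = 4349/6 = 724.833
Difference = 724.833 − 671.500 = 53.333 ms

53 ms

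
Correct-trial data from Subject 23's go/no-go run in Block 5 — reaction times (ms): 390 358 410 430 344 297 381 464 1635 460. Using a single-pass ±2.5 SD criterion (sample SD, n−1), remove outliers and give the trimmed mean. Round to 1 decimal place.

n = 10, ΣRT = 5169, M = 516.900
Σ(x−M)² = 1413234.90; s = √(1413234.90/9) = 396.265
Cutoffs: 516.900 ± 2.5·396.265 → [-473.8, 1507.6]
Outside: 1635 → excluded.
Retained (n=9): Σ = 3534, mean = 3534/9 = 392.667

392.7 ms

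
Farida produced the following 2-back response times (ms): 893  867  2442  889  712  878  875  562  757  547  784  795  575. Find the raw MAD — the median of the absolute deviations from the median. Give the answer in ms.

83 ms

Sorted: 547, 562, 575, 712, 757, 784, 795, 867, 875, 878, 889, 893, 2442 → median = 795
|x − 795|: 98, 72, 1647, 94, 83, 83, 80, 233, 38, 248, 11, 0, 220
Sorted deviations: 0, 11, 38, 72, 80, 83, 83, 94, 98, 220, 233, 248, 1647 → MAD = 83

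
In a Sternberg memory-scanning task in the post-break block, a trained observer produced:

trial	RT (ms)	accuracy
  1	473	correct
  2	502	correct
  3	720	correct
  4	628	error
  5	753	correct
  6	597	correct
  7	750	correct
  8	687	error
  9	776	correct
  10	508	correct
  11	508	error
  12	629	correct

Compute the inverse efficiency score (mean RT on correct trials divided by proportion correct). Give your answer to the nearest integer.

846 ms

Correct trials (n=9): 473, 502, 720, 753, 597, 750, 776, 508, 629
Mean correct RT = 5708/9 = 634.2222 ms
Proportion correct = 9/12
IES = 634.2222 / (9/12) = 845.630 ms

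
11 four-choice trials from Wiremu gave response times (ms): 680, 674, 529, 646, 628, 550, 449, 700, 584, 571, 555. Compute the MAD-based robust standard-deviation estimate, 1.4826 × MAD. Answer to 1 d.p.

Sorted: 449, 529, 550, 555, 571, 584, 628, 646, 674, 680, 700 → median = 584
|x − 584| sorted: 0, 13, 29, 34, 44, 55, 62, 90, 96, 116, 135 → MAD = 55
Robust SD ≈ 1.4826 × 55 = 81.543

81.5 ms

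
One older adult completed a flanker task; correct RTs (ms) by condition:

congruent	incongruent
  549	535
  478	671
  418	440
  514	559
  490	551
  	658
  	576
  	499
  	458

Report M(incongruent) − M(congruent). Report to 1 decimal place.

M(congruent) = 2449/5 = 489.800
M(incongruent) = 4947/9 = 549.667
Difference = 549.667 − 489.800 = 59.867 ms

59.9 ms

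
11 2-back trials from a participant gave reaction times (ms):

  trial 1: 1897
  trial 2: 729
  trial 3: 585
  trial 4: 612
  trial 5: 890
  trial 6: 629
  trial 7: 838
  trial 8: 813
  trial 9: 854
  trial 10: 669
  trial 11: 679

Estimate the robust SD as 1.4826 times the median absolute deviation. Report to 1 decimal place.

161.6 ms

Sorted: 585, 612, 629, 669, 679, 729, 813, 838, 854, 890, 1897 → median = 729
|x − 729| sorted: 0, 50, 60, 84, 100, 109, 117, 125, 144, 161, 1168 → MAD = 109
Robust SD ≈ 1.4826 × 109 = 161.603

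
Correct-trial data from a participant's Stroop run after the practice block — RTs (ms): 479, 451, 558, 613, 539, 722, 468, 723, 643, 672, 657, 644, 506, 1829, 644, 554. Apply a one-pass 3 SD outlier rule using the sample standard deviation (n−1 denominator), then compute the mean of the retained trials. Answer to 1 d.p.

n = 16, ΣRT = 10702, M = 668.875
Σ(x−M)² = 1549579.75; s = √(1549579.75/15) = 321.411
Cutoffs: 668.875 ± 3·321.411 → [-295.4, 1633.1]
Outside: 1829 → excluded.
Retained (n=15): Σ = 8873, mean = 8873/15 = 591.533

591.5 ms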